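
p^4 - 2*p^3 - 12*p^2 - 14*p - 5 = (p - 5)*(p + 1)^3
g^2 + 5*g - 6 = (g - 1)*(g + 6)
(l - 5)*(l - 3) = l^2 - 8*l + 15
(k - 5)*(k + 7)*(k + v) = k^3 + k^2*v + 2*k^2 + 2*k*v - 35*k - 35*v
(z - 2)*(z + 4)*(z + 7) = z^3 + 9*z^2 + 6*z - 56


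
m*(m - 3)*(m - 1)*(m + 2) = m^4 - 2*m^3 - 5*m^2 + 6*m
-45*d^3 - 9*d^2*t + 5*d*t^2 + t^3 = (-3*d + t)*(3*d + t)*(5*d + t)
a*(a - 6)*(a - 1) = a^3 - 7*a^2 + 6*a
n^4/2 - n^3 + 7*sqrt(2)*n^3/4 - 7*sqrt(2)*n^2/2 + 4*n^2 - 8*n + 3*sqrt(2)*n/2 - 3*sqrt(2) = (n/2 + sqrt(2)/2)*(n - 2)*(n + sqrt(2))*(n + 3*sqrt(2)/2)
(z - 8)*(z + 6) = z^2 - 2*z - 48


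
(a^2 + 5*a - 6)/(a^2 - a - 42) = (a - 1)/(a - 7)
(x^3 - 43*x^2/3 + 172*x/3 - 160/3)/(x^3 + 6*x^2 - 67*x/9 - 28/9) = 3*(x^2 - 13*x + 40)/(3*x^2 + 22*x + 7)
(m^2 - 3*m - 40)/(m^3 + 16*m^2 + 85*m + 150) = (m - 8)/(m^2 + 11*m + 30)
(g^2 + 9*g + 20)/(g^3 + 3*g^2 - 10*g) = (g + 4)/(g*(g - 2))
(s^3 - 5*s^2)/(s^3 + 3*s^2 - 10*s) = s*(s - 5)/(s^2 + 3*s - 10)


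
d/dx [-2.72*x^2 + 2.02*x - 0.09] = 2.02 - 5.44*x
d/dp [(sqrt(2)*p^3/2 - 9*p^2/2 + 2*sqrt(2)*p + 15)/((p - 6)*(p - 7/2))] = (2*sqrt(2)*p^4 - 38*sqrt(2)*p^3 + 118*sqrt(2)*p^2 + 171*p^2 - 876*p + 168*sqrt(2) + 570)/(4*p^4 - 76*p^3 + 529*p^2 - 1596*p + 1764)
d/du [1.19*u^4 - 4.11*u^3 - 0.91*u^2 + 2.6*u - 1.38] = 4.76*u^3 - 12.33*u^2 - 1.82*u + 2.6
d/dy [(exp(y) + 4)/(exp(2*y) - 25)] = (-2*(exp(y) + 4)*exp(y) + exp(2*y) - 25)*exp(y)/(exp(2*y) - 25)^2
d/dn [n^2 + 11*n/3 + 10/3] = 2*n + 11/3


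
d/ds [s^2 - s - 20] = 2*s - 1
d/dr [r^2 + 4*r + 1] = 2*r + 4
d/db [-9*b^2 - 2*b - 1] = -18*b - 2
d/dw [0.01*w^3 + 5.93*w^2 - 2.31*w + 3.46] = 0.03*w^2 + 11.86*w - 2.31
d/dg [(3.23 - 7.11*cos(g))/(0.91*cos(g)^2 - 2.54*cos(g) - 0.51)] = (-6.4701*cos(g)^2 + 5.8786*cos(g) - 11.8303)*sin(g)/(0.8281*cos(g)^4 - 4.6228*cos(g)^3 + 5.5234*cos(g)^2 + 2.5908*cos(g) + 0.2601)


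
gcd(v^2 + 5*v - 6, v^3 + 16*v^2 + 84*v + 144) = v + 6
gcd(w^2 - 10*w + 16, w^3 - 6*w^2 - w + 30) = 1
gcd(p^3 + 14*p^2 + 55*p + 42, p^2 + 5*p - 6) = p + 6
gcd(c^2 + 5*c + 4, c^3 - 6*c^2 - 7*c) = c + 1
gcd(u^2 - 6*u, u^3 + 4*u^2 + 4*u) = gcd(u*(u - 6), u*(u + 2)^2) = u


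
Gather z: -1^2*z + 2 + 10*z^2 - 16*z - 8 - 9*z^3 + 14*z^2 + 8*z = -9*z^3 + 24*z^2 - 9*z - 6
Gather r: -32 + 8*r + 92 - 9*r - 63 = -r - 3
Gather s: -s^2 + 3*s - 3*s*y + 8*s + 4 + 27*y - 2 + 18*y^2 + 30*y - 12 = -s^2 + s*(11 - 3*y) + 18*y^2 + 57*y - 10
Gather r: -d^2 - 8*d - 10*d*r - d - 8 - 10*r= -d^2 - 9*d + r*(-10*d - 10) - 8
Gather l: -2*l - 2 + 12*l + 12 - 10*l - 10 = 0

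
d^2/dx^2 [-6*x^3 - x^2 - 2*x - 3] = -36*x - 2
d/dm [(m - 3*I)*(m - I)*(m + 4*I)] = 3*m^2 + 13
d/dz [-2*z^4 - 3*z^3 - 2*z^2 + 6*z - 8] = -8*z^3 - 9*z^2 - 4*z + 6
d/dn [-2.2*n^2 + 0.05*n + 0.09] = 0.05 - 4.4*n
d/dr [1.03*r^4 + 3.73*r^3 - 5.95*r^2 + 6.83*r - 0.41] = 4.12*r^3 + 11.19*r^2 - 11.9*r + 6.83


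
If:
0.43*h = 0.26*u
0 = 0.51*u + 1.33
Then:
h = -1.58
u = -2.61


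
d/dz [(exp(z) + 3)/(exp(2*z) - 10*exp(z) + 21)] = (-2*(exp(z) - 5)*(exp(z) + 3) + exp(2*z) - 10*exp(z) + 21)*exp(z)/(exp(2*z) - 10*exp(z) + 21)^2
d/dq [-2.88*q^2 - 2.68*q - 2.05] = -5.76*q - 2.68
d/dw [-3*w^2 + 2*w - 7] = 2 - 6*w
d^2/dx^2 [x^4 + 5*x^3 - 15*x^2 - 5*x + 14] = 12*x^2 + 30*x - 30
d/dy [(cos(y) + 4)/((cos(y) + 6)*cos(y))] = (sin(y) + 24*sin(y)/cos(y)^2 + 8*tan(y))/(cos(y) + 6)^2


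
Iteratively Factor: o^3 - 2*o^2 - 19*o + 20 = (o - 1)*(o^2 - o - 20) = (o - 5)*(o - 1)*(o + 4)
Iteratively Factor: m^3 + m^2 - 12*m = (m - 3)*(m^2 + 4*m) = m*(m - 3)*(m + 4)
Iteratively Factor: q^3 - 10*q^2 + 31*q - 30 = (q - 2)*(q^2 - 8*q + 15) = (q - 5)*(q - 2)*(q - 3)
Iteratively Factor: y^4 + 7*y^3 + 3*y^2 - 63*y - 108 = (y + 3)*(y^3 + 4*y^2 - 9*y - 36) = (y + 3)^2*(y^2 + y - 12) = (y - 3)*(y + 3)^2*(y + 4)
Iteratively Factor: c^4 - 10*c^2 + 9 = (c - 3)*(c^3 + 3*c^2 - c - 3) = (c - 3)*(c + 1)*(c^2 + 2*c - 3) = (c - 3)*(c - 1)*(c + 1)*(c + 3)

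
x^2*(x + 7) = x^3 + 7*x^2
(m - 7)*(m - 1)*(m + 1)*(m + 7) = m^4 - 50*m^2 + 49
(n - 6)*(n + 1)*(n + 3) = n^3 - 2*n^2 - 21*n - 18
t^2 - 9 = (t - 3)*(t + 3)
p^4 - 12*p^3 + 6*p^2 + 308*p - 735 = (p - 7)^2*(p - 3)*(p + 5)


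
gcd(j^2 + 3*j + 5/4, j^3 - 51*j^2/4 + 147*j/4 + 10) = 1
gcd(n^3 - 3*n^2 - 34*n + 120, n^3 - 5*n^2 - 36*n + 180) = n^2 + n - 30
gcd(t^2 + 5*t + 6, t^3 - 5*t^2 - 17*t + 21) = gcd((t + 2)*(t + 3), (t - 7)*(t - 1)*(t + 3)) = t + 3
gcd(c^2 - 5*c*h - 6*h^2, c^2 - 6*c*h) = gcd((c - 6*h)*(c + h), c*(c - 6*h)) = c - 6*h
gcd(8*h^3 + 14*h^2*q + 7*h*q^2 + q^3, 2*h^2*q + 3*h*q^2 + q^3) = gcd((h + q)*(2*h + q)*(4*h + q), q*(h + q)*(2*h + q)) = 2*h^2 + 3*h*q + q^2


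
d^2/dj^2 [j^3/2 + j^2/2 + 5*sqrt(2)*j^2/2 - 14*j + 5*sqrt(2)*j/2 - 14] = 3*j + 1 + 5*sqrt(2)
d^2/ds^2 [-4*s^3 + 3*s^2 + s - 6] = 6 - 24*s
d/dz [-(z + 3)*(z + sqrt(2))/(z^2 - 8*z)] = (-z*(z - 8)*(2*z + sqrt(2) + 3) + 2*(z - 4)*(z + 3)*(z + sqrt(2)))/(z^2*(z - 8)^2)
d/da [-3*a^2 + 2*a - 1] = 2 - 6*a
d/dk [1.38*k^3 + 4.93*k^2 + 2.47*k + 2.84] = 4.14*k^2 + 9.86*k + 2.47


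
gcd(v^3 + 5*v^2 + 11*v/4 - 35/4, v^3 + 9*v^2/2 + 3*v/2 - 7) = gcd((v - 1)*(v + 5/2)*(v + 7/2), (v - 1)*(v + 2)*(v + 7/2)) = v^2 + 5*v/2 - 7/2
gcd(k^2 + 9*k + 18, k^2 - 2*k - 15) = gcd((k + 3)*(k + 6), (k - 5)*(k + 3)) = k + 3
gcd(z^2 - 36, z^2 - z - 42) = z + 6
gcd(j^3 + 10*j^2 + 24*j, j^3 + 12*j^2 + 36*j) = j^2 + 6*j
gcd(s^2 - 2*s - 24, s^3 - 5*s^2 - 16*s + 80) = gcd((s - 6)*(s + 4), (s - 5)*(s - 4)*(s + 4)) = s + 4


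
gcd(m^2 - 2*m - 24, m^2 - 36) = m - 6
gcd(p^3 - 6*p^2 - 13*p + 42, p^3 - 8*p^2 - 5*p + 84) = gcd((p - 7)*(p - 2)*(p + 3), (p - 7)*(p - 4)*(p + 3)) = p^2 - 4*p - 21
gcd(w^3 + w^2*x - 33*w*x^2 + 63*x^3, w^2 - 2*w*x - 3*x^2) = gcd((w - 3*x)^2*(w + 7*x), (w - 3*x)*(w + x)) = -w + 3*x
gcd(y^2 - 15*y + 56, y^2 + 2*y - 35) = 1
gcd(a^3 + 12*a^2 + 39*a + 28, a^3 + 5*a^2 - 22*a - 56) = a + 7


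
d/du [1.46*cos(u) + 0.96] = -1.46*sin(u)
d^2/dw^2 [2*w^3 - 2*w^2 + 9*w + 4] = 12*w - 4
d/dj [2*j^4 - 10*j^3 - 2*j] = 8*j^3 - 30*j^2 - 2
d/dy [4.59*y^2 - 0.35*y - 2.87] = 9.18*y - 0.35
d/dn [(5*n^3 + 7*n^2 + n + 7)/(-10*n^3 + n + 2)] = (70*n^4 + 30*n^3 + 247*n^2 + 28*n - 5)/(100*n^6 - 20*n^4 - 40*n^3 + n^2 + 4*n + 4)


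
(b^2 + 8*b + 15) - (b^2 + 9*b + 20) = -b - 5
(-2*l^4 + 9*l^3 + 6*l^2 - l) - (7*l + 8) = -2*l^4 + 9*l^3 + 6*l^2 - 8*l - 8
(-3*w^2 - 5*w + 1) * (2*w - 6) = -6*w^3 + 8*w^2 + 32*w - 6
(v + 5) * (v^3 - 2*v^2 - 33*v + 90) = v^4 + 3*v^3 - 43*v^2 - 75*v + 450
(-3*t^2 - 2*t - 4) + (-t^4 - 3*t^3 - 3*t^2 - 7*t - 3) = -t^4 - 3*t^3 - 6*t^2 - 9*t - 7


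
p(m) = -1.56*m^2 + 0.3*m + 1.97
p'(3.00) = -9.06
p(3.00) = -11.17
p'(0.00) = 0.30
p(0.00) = 1.97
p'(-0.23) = 1.02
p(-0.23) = 1.82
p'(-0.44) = 1.67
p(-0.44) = 1.54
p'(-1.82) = 5.98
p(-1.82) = -3.74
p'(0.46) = -1.14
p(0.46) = 1.78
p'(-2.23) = 7.26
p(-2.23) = -6.46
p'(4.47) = -13.65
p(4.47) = -27.86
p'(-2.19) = 7.13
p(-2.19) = -6.17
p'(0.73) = -1.98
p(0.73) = 1.36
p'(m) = 0.3 - 3.12*m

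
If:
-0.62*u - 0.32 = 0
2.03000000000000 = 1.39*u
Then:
No Solution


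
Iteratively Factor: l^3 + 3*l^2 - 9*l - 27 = (l + 3)*(l^2 - 9) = (l + 3)^2*(l - 3)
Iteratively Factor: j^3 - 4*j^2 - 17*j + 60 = (j - 3)*(j^2 - j - 20) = (j - 5)*(j - 3)*(j + 4)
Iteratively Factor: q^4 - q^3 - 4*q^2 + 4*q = (q + 2)*(q^3 - 3*q^2 + 2*q) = (q - 1)*(q + 2)*(q^2 - 2*q) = q*(q - 1)*(q + 2)*(q - 2)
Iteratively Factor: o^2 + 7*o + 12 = (o + 3)*(o + 4)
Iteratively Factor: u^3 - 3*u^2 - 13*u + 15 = (u - 5)*(u^2 + 2*u - 3) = (u - 5)*(u - 1)*(u + 3)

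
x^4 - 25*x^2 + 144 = (x - 4)*(x - 3)*(x + 3)*(x + 4)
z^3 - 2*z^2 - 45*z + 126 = (z - 6)*(z - 3)*(z + 7)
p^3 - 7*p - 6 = (p - 3)*(p + 1)*(p + 2)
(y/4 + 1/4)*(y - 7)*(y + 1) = y^3/4 - 5*y^2/4 - 13*y/4 - 7/4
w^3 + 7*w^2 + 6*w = w*(w + 1)*(w + 6)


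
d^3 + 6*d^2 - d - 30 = (d - 2)*(d + 3)*(d + 5)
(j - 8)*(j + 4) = j^2 - 4*j - 32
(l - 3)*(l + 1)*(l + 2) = l^3 - 7*l - 6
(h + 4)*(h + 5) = h^2 + 9*h + 20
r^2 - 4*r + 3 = (r - 3)*(r - 1)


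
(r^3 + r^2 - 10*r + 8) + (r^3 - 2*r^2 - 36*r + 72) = 2*r^3 - r^2 - 46*r + 80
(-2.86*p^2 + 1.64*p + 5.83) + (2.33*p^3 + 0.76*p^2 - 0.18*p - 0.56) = 2.33*p^3 - 2.1*p^2 + 1.46*p + 5.27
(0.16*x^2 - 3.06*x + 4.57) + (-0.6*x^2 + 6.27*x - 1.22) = -0.44*x^2 + 3.21*x + 3.35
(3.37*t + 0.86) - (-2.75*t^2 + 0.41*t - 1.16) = 2.75*t^2 + 2.96*t + 2.02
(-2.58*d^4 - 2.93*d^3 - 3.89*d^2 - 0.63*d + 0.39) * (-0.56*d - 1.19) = 1.4448*d^5 + 4.711*d^4 + 5.6651*d^3 + 4.9819*d^2 + 0.5313*d - 0.4641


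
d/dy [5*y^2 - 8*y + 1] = 10*y - 8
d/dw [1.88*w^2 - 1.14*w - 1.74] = 3.76*w - 1.14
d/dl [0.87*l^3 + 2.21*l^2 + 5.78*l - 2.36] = 2.61*l^2 + 4.42*l + 5.78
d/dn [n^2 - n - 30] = 2*n - 1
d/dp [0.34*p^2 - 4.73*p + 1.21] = 0.68*p - 4.73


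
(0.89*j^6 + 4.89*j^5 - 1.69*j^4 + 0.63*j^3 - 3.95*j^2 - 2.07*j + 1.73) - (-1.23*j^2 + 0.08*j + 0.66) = 0.89*j^6 + 4.89*j^5 - 1.69*j^4 + 0.63*j^3 - 2.72*j^2 - 2.15*j + 1.07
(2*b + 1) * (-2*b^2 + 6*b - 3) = -4*b^3 + 10*b^2 - 3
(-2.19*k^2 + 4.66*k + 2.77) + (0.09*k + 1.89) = -2.19*k^2 + 4.75*k + 4.66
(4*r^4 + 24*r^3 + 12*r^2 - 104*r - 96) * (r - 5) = 4*r^5 + 4*r^4 - 108*r^3 - 164*r^2 + 424*r + 480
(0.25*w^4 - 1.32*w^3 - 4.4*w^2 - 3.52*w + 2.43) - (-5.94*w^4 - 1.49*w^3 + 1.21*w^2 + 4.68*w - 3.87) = 6.19*w^4 + 0.17*w^3 - 5.61*w^2 - 8.2*w + 6.3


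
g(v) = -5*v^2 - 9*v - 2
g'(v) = -10*v - 9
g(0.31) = -5.27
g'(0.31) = -12.10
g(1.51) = -26.99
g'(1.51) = -24.10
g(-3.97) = -45.07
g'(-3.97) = 30.70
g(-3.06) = -21.28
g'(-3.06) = 21.60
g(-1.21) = 1.57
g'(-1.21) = 3.10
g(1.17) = -19.37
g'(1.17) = -20.70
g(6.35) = -260.76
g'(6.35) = -72.50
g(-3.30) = -26.75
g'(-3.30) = 24.00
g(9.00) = -488.00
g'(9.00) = -99.00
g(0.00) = -2.00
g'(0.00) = -9.00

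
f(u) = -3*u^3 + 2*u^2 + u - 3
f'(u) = -9*u^2 + 4*u + 1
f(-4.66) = 339.36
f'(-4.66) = -213.08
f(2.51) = -35.33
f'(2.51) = -45.66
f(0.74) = -2.38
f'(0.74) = -0.97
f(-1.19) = 3.70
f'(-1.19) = -16.50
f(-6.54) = 915.18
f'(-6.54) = -410.10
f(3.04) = -65.76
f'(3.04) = -70.01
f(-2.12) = 32.45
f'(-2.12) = -47.93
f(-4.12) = 236.63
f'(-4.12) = -168.25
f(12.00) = -4887.00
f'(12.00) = -1247.00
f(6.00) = -573.00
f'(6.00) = -299.00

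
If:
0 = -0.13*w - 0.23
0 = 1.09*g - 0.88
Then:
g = 0.81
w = -1.77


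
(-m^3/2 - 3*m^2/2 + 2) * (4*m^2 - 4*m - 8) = -2*m^5 - 4*m^4 + 10*m^3 + 20*m^2 - 8*m - 16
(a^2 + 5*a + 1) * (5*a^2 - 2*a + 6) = 5*a^4 + 23*a^3 + a^2 + 28*a + 6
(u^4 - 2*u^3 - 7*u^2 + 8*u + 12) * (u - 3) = u^5 - 5*u^4 - u^3 + 29*u^2 - 12*u - 36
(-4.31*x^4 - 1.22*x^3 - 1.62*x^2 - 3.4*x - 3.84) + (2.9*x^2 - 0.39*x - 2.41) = -4.31*x^4 - 1.22*x^3 + 1.28*x^2 - 3.79*x - 6.25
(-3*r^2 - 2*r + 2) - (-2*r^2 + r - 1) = -r^2 - 3*r + 3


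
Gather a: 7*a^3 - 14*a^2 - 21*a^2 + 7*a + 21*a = 7*a^3 - 35*a^2 + 28*a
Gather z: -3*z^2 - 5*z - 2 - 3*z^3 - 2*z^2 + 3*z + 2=-3*z^3 - 5*z^2 - 2*z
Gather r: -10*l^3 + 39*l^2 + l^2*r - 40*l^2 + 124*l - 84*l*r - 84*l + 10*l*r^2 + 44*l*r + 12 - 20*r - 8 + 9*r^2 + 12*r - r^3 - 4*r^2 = -10*l^3 - l^2 + 40*l - r^3 + r^2*(10*l + 5) + r*(l^2 - 40*l - 8) + 4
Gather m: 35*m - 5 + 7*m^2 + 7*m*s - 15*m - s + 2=7*m^2 + m*(7*s + 20) - s - 3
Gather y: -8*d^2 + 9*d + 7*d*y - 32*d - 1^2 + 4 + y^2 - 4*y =-8*d^2 - 23*d + y^2 + y*(7*d - 4) + 3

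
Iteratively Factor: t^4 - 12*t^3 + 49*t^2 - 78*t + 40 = (t - 5)*(t^3 - 7*t^2 + 14*t - 8) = (t - 5)*(t - 1)*(t^2 - 6*t + 8) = (t - 5)*(t - 2)*(t - 1)*(t - 4)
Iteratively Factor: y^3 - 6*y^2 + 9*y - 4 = (y - 4)*(y^2 - 2*y + 1) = (y - 4)*(y - 1)*(y - 1)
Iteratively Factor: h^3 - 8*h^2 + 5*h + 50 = (h - 5)*(h^2 - 3*h - 10) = (h - 5)*(h + 2)*(h - 5)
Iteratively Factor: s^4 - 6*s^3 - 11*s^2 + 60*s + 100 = (s - 5)*(s^3 - s^2 - 16*s - 20) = (s - 5)*(s + 2)*(s^2 - 3*s - 10) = (s - 5)*(s + 2)^2*(s - 5)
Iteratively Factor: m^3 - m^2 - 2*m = (m + 1)*(m^2 - 2*m) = (m - 2)*(m + 1)*(m)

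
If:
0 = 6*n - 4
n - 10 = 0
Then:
No Solution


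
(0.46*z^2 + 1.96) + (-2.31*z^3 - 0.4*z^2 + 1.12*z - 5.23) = -2.31*z^3 + 0.06*z^2 + 1.12*z - 3.27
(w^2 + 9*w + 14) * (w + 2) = w^3 + 11*w^2 + 32*w + 28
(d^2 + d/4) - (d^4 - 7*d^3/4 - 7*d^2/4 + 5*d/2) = -d^4 + 7*d^3/4 + 11*d^2/4 - 9*d/4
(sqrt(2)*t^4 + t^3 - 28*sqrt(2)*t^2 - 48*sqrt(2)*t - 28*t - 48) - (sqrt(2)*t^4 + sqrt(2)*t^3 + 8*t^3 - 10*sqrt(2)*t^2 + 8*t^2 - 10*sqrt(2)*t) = -7*t^3 - sqrt(2)*t^3 - 18*sqrt(2)*t^2 - 8*t^2 - 38*sqrt(2)*t - 28*t - 48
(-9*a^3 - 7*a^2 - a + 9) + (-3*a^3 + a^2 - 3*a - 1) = -12*a^3 - 6*a^2 - 4*a + 8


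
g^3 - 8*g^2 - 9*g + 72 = (g - 8)*(g - 3)*(g + 3)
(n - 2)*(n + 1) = n^2 - n - 2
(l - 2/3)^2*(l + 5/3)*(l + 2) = l^4 + 7*l^3/3 - 10*l^2/9 - 76*l/27 + 40/27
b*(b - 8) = b^2 - 8*b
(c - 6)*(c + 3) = c^2 - 3*c - 18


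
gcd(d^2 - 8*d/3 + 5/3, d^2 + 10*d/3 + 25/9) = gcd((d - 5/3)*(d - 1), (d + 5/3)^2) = 1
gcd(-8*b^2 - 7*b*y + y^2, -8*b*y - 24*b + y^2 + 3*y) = -8*b + y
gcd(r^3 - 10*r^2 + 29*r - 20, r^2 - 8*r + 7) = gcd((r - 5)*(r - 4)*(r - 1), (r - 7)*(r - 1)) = r - 1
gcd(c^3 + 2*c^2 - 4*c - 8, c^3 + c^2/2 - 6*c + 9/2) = 1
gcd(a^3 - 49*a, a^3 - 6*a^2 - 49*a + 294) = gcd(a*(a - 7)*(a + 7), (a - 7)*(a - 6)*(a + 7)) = a^2 - 49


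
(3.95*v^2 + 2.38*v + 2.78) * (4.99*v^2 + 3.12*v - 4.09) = 19.7105*v^4 + 24.2002*v^3 + 5.1423*v^2 - 1.0606*v - 11.3702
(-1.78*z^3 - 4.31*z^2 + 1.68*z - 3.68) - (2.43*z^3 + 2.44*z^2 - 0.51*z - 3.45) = -4.21*z^3 - 6.75*z^2 + 2.19*z - 0.23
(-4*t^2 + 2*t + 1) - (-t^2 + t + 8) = -3*t^2 + t - 7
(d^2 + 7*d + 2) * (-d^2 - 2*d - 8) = -d^4 - 9*d^3 - 24*d^2 - 60*d - 16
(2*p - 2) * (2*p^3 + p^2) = 4*p^4 - 2*p^3 - 2*p^2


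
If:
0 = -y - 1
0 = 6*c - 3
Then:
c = 1/2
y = -1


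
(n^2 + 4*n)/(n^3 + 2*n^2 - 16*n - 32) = n/(n^2 - 2*n - 8)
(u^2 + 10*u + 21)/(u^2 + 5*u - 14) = (u + 3)/(u - 2)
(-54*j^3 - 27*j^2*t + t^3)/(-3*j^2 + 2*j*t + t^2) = (-18*j^2 - 3*j*t + t^2)/(-j + t)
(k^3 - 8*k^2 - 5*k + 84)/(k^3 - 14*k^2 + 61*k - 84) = (k + 3)/(k - 3)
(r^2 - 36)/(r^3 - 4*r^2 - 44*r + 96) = (r - 6)/(r^2 - 10*r + 16)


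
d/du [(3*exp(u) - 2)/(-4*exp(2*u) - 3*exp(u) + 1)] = (12*exp(2*u) - 16*exp(u) - 3)*exp(u)/(16*exp(4*u) + 24*exp(3*u) + exp(2*u) - 6*exp(u) + 1)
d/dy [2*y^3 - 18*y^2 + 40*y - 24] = 6*y^2 - 36*y + 40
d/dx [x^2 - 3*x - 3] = 2*x - 3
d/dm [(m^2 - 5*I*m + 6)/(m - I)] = (m^2 - 2*I*m - 11)/(m^2 - 2*I*m - 1)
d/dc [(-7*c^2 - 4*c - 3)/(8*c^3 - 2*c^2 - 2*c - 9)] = 2*(28*c^4 + 32*c^3 + 39*c^2 + 57*c + 15)/(64*c^6 - 32*c^5 - 28*c^4 - 136*c^3 + 40*c^2 + 36*c + 81)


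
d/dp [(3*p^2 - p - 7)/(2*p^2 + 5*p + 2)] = (17*p^2 + 40*p + 33)/(4*p^4 + 20*p^3 + 33*p^2 + 20*p + 4)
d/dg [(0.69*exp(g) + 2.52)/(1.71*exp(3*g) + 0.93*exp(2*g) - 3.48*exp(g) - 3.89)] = (-2.3598*exp(3*g) - 13.5693*exp(2*g) - 4.6872*exp(g) + 6.0855)*exp(g)/(2.9241*exp(6*g) + 3.1806*exp(5*g) - 11.0367*exp(4*g) - 19.7766*exp(3*g) + 4.875*exp(2*g) + 27.0744*exp(g) + 15.1321)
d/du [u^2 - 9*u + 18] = 2*u - 9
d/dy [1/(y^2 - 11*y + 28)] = (11 - 2*y)/(y^2 - 11*y + 28)^2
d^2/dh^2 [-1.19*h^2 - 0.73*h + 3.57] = -2.38000000000000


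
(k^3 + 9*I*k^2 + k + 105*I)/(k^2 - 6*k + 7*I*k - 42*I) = (k^2 + 2*I*k + 15)/(k - 6)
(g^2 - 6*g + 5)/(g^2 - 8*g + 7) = (g - 5)/(g - 7)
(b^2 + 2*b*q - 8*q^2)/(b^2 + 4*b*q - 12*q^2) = (b + 4*q)/(b + 6*q)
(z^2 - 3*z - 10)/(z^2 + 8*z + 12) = (z - 5)/(z + 6)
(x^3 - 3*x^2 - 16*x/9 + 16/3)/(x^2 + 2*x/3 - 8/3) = (x^2 - 5*x/3 - 4)/(x + 2)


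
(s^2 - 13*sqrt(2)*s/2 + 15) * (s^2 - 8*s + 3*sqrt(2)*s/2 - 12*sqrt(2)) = s^4 - 8*s^3 - 5*sqrt(2)*s^3 - 9*s^2/2 + 40*sqrt(2)*s^2 + 45*sqrt(2)*s/2 + 36*s - 180*sqrt(2)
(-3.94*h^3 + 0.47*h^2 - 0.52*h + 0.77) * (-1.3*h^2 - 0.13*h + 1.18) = 5.122*h^5 - 0.0988*h^4 - 4.0343*h^3 - 0.3788*h^2 - 0.7137*h + 0.9086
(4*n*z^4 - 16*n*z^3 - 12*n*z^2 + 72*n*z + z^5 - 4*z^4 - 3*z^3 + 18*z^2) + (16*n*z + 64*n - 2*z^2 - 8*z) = 4*n*z^4 - 16*n*z^3 - 12*n*z^2 + 88*n*z + 64*n + z^5 - 4*z^4 - 3*z^3 + 16*z^2 - 8*z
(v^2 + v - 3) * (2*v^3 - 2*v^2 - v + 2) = 2*v^5 - 9*v^3 + 7*v^2 + 5*v - 6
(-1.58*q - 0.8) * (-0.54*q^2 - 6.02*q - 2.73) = 0.8532*q^3 + 9.9436*q^2 + 9.1294*q + 2.184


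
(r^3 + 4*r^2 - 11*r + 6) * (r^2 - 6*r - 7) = r^5 - 2*r^4 - 42*r^3 + 44*r^2 + 41*r - 42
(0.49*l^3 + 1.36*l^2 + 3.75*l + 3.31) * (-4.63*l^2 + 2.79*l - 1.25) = -2.2687*l^5 - 4.9297*l^4 - 14.1806*l^3 - 6.5628*l^2 + 4.5474*l - 4.1375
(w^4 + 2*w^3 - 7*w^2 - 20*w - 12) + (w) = w^4 + 2*w^3 - 7*w^2 - 19*w - 12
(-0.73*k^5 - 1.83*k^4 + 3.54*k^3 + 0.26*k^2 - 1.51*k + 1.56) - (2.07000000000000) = -0.73*k^5 - 1.83*k^4 + 3.54*k^3 + 0.26*k^2 - 1.51*k - 0.51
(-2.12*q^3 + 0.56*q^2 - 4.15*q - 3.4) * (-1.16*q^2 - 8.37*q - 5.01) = 2.4592*q^5 + 17.0948*q^4 + 10.748*q^3 + 35.8739*q^2 + 49.2495*q + 17.034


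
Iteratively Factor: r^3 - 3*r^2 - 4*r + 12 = (r + 2)*(r^2 - 5*r + 6) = (r - 3)*(r + 2)*(r - 2)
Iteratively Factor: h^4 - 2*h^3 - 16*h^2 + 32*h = (h - 2)*(h^3 - 16*h) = (h - 2)*(h + 4)*(h^2 - 4*h) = (h - 4)*(h - 2)*(h + 4)*(h)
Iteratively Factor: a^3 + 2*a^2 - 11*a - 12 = (a + 4)*(a^2 - 2*a - 3) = (a - 3)*(a + 4)*(a + 1)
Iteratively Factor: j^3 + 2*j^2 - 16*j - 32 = (j + 2)*(j^2 - 16) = (j + 2)*(j + 4)*(j - 4)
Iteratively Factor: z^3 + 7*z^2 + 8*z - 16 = (z + 4)*(z^2 + 3*z - 4) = (z - 1)*(z + 4)*(z + 4)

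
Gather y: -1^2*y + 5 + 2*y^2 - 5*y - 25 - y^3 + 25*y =-y^3 + 2*y^2 + 19*y - 20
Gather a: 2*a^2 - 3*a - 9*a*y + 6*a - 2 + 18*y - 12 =2*a^2 + a*(3 - 9*y) + 18*y - 14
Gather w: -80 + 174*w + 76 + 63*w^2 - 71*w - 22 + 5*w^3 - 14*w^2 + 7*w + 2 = 5*w^3 + 49*w^2 + 110*w - 24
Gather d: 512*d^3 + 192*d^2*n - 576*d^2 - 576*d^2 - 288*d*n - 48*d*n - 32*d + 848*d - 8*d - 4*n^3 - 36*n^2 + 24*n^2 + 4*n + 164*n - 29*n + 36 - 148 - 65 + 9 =512*d^3 + d^2*(192*n - 1152) + d*(808 - 336*n) - 4*n^3 - 12*n^2 + 139*n - 168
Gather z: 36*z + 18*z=54*z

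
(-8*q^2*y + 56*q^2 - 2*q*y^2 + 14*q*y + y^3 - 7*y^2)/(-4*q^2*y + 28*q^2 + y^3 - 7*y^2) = (-4*q + y)/(-2*q + y)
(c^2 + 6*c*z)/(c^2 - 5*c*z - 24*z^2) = c*(-c - 6*z)/(-c^2 + 5*c*z + 24*z^2)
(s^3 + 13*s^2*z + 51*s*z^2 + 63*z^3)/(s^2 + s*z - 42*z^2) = (-s^2 - 6*s*z - 9*z^2)/(-s + 6*z)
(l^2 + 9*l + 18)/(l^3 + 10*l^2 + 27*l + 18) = 1/(l + 1)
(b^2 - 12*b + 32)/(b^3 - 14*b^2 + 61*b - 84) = (b - 8)/(b^2 - 10*b + 21)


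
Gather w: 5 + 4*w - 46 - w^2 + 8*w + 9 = -w^2 + 12*w - 32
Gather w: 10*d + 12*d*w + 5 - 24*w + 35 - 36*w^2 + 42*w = 10*d - 36*w^2 + w*(12*d + 18) + 40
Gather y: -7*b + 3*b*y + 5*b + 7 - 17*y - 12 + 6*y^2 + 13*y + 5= -2*b + 6*y^2 + y*(3*b - 4)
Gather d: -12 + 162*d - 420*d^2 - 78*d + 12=-420*d^2 + 84*d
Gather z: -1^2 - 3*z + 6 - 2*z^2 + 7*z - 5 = -2*z^2 + 4*z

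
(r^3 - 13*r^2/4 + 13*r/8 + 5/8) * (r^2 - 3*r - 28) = r^5 - 25*r^4/4 - 133*r^3/8 + 347*r^2/4 - 379*r/8 - 35/2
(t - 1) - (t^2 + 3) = -t^2 + t - 4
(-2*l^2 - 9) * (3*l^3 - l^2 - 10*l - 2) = -6*l^5 + 2*l^4 - 7*l^3 + 13*l^2 + 90*l + 18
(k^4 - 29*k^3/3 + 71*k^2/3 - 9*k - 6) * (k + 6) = k^5 - 11*k^4/3 - 103*k^3/3 + 133*k^2 - 60*k - 36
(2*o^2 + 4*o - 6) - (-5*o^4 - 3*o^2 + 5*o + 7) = 5*o^4 + 5*o^2 - o - 13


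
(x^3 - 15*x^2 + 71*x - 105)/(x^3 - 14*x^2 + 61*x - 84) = (x - 5)/(x - 4)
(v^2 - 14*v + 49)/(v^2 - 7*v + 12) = (v^2 - 14*v + 49)/(v^2 - 7*v + 12)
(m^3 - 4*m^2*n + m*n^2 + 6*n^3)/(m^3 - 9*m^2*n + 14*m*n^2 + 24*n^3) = (m^2 - 5*m*n + 6*n^2)/(m^2 - 10*m*n + 24*n^2)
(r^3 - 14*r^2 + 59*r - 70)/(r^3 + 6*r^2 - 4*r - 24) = (r^2 - 12*r + 35)/(r^2 + 8*r + 12)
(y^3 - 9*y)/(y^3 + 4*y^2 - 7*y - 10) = y*(y^2 - 9)/(y^3 + 4*y^2 - 7*y - 10)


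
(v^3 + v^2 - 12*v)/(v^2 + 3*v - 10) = v*(v^2 + v - 12)/(v^2 + 3*v - 10)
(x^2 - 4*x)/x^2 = (x - 4)/x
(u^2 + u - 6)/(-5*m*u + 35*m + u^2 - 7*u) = (-u^2 - u + 6)/(5*m*u - 35*m - u^2 + 7*u)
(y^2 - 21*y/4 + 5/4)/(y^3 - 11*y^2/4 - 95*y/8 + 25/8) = 2/(2*y + 5)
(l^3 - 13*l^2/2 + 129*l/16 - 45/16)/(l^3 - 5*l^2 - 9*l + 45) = (16*l^2 - 24*l + 9)/(16*(l^2 - 9))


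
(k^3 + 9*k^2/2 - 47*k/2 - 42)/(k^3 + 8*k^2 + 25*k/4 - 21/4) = 2*(k - 4)/(2*k - 1)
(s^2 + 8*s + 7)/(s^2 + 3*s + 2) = (s + 7)/(s + 2)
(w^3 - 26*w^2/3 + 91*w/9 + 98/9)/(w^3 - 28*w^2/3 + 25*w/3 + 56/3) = (3*w^2 - 19*w - 14)/(3*(w^2 - 7*w - 8))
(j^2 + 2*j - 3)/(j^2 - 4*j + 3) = (j + 3)/(j - 3)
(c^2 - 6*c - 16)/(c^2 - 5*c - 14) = (c - 8)/(c - 7)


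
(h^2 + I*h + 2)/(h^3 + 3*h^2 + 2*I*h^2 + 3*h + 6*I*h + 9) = (h + 2*I)/(h^2 + 3*h*(1 + I) + 9*I)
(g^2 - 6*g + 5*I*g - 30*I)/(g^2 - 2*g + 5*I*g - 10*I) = (g - 6)/(g - 2)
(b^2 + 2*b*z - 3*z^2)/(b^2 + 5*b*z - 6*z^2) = (b + 3*z)/(b + 6*z)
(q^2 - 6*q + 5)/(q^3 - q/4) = (4*q^2 - 24*q + 20)/(4*q^3 - q)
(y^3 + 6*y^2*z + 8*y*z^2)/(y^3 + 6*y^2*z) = (y^2 + 6*y*z + 8*z^2)/(y*(y + 6*z))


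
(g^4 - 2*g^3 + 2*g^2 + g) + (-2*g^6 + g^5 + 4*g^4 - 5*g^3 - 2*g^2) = -2*g^6 + g^5 + 5*g^4 - 7*g^3 + g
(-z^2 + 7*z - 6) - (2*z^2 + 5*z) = -3*z^2 + 2*z - 6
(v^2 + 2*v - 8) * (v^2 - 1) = v^4 + 2*v^3 - 9*v^2 - 2*v + 8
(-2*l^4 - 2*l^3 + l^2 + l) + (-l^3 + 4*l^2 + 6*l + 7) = -2*l^4 - 3*l^3 + 5*l^2 + 7*l + 7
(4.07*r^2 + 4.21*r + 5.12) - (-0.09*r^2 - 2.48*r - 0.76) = 4.16*r^2 + 6.69*r + 5.88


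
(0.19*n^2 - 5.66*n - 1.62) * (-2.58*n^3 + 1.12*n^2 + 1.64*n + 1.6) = -0.4902*n^5 + 14.8156*n^4 - 1.848*n^3 - 10.7928*n^2 - 11.7128*n - 2.592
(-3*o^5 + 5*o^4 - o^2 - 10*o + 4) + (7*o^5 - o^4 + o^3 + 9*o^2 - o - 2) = 4*o^5 + 4*o^4 + o^3 + 8*o^2 - 11*o + 2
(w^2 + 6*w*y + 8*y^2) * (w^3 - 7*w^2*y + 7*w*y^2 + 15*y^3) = w^5 - w^4*y - 27*w^3*y^2 + w^2*y^3 + 146*w*y^4 + 120*y^5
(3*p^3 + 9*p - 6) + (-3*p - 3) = 3*p^3 + 6*p - 9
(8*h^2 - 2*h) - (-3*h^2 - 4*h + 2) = 11*h^2 + 2*h - 2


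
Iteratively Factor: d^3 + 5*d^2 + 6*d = (d + 3)*(d^2 + 2*d) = (d + 2)*(d + 3)*(d)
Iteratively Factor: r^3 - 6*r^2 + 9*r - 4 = (r - 1)*(r^2 - 5*r + 4) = (r - 1)^2*(r - 4)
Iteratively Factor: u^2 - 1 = (u - 1)*(u + 1)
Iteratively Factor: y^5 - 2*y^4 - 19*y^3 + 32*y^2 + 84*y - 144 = (y - 4)*(y^4 + 2*y^3 - 11*y^2 - 12*y + 36) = (y - 4)*(y - 2)*(y^3 + 4*y^2 - 3*y - 18) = (y - 4)*(y - 2)^2*(y^2 + 6*y + 9) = (y - 4)*(y - 2)^2*(y + 3)*(y + 3)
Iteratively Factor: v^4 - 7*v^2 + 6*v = (v)*(v^3 - 7*v + 6) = v*(v - 1)*(v^2 + v - 6) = v*(v - 1)*(v + 3)*(v - 2)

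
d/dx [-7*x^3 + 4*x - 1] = 4 - 21*x^2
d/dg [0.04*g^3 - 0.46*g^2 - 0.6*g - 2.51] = 0.12*g^2 - 0.92*g - 0.6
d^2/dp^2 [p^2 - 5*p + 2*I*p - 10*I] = 2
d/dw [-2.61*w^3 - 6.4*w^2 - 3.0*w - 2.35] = -7.83*w^2 - 12.8*w - 3.0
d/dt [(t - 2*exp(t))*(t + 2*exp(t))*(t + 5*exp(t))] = 5*t^2*exp(t) + 3*t^2 - 8*t*exp(2*t) + 10*t*exp(t) - 60*exp(3*t) - 4*exp(2*t)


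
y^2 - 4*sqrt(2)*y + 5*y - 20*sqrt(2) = (y + 5)*(y - 4*sqrt(2))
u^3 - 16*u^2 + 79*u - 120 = (u - 8)*(u - 5)*(u - 3)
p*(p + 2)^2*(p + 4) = p^4 + 8*p^3 + 20*p^2 + 16*p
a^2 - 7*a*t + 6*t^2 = (a - 6*t)*(a - t)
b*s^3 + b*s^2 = s^2*(b*s + b)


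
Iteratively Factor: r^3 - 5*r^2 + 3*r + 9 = (r - 3)*(r^2 - 2*r - 3) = (r - 3)^2*(r + 1)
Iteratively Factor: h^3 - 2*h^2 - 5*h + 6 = (h - 1)*(h^2 - h - 6) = (h - 1)*(h + 2)*(h - 3)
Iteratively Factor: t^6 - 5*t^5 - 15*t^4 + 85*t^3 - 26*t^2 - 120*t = (t)*(t^5 - 5*t^4 - 15*t^3 + 85*t^2 - 26*t - 120) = t*(t - 5)*(t^4 - 15*t^2 + 10*t + 24) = t*(t - 5)*(t - 3)*(t^3 + 3*t^2 - 6*t - 8) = t*(t - 5)*(t - 3)*(t + 4)*(t^2 - t - 2) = t*(t - 5)*(t - 3)*(t - 2)*(t + 4)*(t + 1)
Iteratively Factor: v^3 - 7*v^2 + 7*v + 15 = (v - 3)*(v^2 - 4*v - 5) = (v - 5)*(v - 3)*(v + 1)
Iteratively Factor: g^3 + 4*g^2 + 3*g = (g + 1)*(g^2 + 3*g) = g*(g + 1)*(g + 3)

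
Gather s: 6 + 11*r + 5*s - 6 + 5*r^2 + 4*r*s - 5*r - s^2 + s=5*r^2 + 6*r - s^2 + s*(4*r + 6)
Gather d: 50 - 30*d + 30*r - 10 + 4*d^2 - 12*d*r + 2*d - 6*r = 4*d^2 + d*(-12*r - 28) + 24*r + 40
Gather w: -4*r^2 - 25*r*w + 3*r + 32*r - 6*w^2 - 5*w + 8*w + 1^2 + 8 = -4*r^2 + 35*r - 6*w^2 + w*(3 - 25*r) + 9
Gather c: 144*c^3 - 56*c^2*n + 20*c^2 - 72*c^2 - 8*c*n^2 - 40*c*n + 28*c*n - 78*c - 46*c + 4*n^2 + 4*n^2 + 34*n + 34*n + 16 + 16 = 144*c^3 + c^2*(-56*n - 52) + c*(-8*n^2 - 12*n - 124) + 8*n^2 + 68*n + 32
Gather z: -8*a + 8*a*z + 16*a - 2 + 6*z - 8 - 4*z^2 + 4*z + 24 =8*a - 4*z^2 + z*(8*a + 10) + 14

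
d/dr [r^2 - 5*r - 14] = 2*r - 5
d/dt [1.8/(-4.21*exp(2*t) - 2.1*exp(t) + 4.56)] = (15.156*exp(t) + 3.78)*exp(t)/(4.21*exp(2*t) + 2.1*exp(t) - 4.56)^2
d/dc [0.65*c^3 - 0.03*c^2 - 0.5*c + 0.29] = 1.95*c^2 - 0.06*c - 0.5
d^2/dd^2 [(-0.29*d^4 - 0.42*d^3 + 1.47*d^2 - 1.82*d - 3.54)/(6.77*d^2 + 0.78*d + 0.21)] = (-26.583082*d^6 - 9.18824400000005*d^5 - 3.53237400000012*d^4 - 182.43358*d^3 - 986.596434*d^2 - 96.746112*d + 6.48405)/(310.288733*d^6 + 107.248986*d^5 + 41.231331*d^4 + 7.128108*d^3 + 1.278963*d^2 + 0.103194*d + 0.009261)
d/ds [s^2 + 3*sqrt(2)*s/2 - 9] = 2*s + 3*sqrt(2)/2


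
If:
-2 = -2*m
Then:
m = 1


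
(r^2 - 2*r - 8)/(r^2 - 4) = (r - 4)/(r - 2)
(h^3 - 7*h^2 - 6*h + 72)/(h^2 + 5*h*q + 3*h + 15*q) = (h^2 - 10*h + 24)/(h + 5*q)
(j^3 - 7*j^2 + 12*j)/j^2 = j - 7 + 12/j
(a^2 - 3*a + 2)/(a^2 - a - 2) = (a - 1)/(a + 1)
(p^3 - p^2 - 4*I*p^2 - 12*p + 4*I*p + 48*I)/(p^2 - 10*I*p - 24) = (p^2 - p - 12)/(p - 6*I)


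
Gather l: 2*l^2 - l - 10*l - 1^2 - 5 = 2*l^2 - 11*l - 6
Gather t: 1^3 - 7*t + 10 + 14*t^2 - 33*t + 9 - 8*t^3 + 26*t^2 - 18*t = -8*t^3 + 40*t^2 - 58*t + 20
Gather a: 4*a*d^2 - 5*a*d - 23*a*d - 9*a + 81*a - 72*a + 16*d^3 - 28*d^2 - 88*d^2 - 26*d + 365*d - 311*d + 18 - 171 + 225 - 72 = a*(4*d^2 - 28*d) + 16*d^3 - 116*d^2 + 28*d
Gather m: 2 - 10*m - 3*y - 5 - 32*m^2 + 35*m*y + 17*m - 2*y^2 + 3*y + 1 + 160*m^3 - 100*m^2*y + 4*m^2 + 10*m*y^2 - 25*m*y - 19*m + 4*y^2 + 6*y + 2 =160*m^3 + m^2*(-100*y - 28) + m*(10*y^2 + 10*y - 12) + 2*y^2 + 6*y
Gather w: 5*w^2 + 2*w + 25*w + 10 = 5*w^2 + 27*w + 10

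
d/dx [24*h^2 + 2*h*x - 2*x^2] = 2*h - 4*x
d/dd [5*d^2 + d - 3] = 10*d + 1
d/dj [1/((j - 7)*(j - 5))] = 2*(6 - j)/(j^4 - 24*j^3 + 214*j^2 - 840*j + 1225)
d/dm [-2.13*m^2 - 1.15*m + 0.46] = -4.26*m - 1.15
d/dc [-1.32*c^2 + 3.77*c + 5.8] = 3.77 - 2.64*c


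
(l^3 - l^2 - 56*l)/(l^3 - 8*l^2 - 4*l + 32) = l*(l + 7)/(l^2 - 4)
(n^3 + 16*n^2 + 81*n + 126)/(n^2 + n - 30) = (n^2 + 10*n + 21)/(n - 5)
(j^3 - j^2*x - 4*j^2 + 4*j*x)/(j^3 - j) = (j^2 - j*x - 4*j + 4*x)/(j^2 - 1)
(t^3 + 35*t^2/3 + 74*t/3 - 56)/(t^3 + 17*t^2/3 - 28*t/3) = (t + 6)/t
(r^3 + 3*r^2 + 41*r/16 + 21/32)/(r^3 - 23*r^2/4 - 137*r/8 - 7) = (r + 3/4)/(r - 8)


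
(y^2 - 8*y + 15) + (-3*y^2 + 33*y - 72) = -2*y^2 + 25*y - 57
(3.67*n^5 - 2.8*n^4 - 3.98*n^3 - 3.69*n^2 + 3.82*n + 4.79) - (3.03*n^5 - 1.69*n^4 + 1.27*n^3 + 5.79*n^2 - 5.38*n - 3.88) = 0.64*n^5 - 1.11*n^4 - 5.25*n^3 - 9.48*n^2 + 9.2*n + 8.67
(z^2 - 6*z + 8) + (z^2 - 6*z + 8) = 2*z^2 - 12*z + 16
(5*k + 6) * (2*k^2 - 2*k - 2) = 10*k^3 + 2*k^2 - 22*k - 12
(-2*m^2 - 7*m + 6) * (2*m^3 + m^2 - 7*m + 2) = -4*m^5 - 16*m^4 + 19*m^3 + 51*m^2 - 56*m + 12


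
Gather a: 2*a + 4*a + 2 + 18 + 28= 6*a + 48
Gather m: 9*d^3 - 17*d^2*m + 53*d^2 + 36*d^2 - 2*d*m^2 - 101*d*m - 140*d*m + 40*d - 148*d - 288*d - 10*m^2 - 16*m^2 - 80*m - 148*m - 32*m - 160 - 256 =9*d^3 + 89*d^2 - 396*d + m^2*(-2*d - 26) + m*(-17*d^2 - 241*d - 260) - 416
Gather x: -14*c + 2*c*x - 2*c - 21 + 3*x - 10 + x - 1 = -16*c + x*(2*c + 4) - 32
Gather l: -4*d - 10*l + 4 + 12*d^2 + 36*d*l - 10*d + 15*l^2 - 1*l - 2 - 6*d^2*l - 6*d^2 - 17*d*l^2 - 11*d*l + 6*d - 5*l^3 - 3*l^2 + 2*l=6*d^2 - 8*d - 5*l^3 + l^2*(12 - 17*d) + l*(-6*d^2 + 25*d - 9) + 2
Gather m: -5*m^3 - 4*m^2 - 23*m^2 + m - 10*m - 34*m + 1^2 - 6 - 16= -5*m^3 - 27*m^2 - 43*m - 21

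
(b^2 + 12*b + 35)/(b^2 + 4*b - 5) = (b + 7)/(b - 1)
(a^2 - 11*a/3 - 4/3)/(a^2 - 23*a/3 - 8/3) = (a - 4)/(a - 8)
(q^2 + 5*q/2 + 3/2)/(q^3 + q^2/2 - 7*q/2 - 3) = 1/(q - 2)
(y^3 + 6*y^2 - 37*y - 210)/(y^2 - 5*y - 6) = (y^2 + 12*y + 35)/(y + 1)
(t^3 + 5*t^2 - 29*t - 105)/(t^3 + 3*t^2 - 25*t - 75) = (t + 7)/(t + 5)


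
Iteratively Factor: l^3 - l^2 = (l)*(l^2 - l) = l^2*(l - 1)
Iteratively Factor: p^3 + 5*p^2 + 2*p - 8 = (p + 2)*(p^2 + 3*p - 4) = (p - 1)*(p + 2)*(p + 4)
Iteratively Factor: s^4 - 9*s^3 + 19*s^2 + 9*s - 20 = (s - 5)*(s^3 - 4*s^2 - s + 4) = (s - 5)*(s + 1)*(s^2 - 5*s + 4) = (s - 5)*(s - 1)*(s + 1)*(s - 4)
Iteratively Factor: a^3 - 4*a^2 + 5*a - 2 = (a - 1)*(a^2 - 3*a + 2) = (a - 2)*(a - 1)*(a - 1)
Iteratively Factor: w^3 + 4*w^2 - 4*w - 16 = (w + 4)*(w^2 - 4) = (w - 2)*(w + 4)*(w + 2)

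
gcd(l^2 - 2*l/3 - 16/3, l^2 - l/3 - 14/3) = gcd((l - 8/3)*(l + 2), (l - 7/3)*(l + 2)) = l + 2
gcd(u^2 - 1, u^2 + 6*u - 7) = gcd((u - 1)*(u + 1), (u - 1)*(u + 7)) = u - 1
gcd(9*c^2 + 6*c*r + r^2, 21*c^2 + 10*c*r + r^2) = 3*c + r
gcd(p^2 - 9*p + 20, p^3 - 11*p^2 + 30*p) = p - 5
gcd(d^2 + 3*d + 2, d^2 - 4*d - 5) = d + 1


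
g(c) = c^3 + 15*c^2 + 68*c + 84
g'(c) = 3*c^2 + 30*c + 68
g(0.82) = 150.40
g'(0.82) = 94.62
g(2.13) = 306.56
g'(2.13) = 145.51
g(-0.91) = 33.79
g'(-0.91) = 43.18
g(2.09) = 300.77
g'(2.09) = 143.80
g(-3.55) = -13.10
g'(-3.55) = -0.69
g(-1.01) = 29.59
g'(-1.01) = 40.76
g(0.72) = 141.11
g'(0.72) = 91.16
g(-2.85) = -11.11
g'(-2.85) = 6.87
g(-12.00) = -300.00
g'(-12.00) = 140.00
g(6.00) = 1248.00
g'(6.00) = 356.00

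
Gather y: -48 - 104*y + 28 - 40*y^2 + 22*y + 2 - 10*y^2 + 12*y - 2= -50*y^2 - 70*y - 20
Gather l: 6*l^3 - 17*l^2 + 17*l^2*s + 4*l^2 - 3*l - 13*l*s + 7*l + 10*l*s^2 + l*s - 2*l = 6*l^3 + l^2*(17*s - 13) + l*(10*s^2 - 12*s + 2)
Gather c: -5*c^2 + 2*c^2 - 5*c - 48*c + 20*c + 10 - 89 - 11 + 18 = -3*c^2 - 33*c - 72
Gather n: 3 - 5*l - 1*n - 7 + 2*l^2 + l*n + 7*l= 2*l^2 + 2*l + n*(l - 1) - 4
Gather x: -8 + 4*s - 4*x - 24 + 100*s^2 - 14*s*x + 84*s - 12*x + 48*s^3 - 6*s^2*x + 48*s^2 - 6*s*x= 48*s^3 + 148*s^2 + 88*s + x*(-6*s^2 - 20*s - 16) - 32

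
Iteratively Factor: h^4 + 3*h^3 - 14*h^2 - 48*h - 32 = (h - 4)*(h^3 + 7*h^2 + 14*h + 8) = (h - 4)*(h + 2)*(h^2 + 5*h + 4) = (h - 4)*(h + 1)*(h + 2)*(h + 4)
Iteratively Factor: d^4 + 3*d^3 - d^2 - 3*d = (d + 3)*(d^3 - d) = (d + 1)*(d + 3)*(d^2 - d) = d*(d + 1)*(d + 3)*(d - 1)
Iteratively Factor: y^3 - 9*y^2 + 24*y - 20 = (y - 2)*(y^2 - 7*y + 10) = (y - 2)^2*(y - 5)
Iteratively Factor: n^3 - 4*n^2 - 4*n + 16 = (n - 2)*(n^2 - 2*n - 8) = (n - 2)*(n + 2)*(n - 4)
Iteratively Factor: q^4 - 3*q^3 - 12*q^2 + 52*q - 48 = (q - 2)*(q^3 - q^2 - 14*q + 24) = (q - 3)*(q - 2)*(q^2 + 2*q - 8) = (q - 3)*(q - 2)*(q + 4)*(q - 2)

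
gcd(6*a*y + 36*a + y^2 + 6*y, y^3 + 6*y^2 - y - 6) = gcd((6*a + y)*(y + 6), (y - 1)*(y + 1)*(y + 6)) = y + 6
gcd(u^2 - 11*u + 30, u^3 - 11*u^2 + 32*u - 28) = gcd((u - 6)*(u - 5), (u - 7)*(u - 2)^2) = 1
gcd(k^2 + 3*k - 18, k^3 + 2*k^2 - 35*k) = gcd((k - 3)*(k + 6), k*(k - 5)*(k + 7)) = 1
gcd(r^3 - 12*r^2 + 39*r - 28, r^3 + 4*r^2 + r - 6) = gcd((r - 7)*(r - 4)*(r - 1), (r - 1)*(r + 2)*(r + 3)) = r - 1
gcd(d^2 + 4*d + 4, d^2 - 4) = d + 2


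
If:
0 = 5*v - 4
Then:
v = 4/5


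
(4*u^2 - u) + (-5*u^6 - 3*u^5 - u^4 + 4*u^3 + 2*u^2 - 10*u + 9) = -5*u^6 - 3*u^5 - u^4 + 4*u^3 + 6*u^2 - 11*u + 9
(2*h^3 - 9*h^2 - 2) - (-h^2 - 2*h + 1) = 2*h^3 - 8*h^2 + 2*h - 3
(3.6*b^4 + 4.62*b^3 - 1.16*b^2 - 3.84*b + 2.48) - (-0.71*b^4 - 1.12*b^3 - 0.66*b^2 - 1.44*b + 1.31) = 4.31*b^4 + 5.74*b^3 - 0.5*b^2 - 2.4*b + 1.17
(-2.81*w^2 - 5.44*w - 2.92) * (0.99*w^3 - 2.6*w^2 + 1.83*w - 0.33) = -2.7819*w^5 + 1.9204*w^4 + 6.1109*w^3 - 1.4359*w^2 - 3.5484*w + 0.9636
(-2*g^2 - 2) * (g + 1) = -2*g^3 - 2*g^2 - 2*g - 2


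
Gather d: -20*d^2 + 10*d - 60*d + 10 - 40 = -20*d^2 - 50*d - 30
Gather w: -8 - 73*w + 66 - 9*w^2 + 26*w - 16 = -9*w^2 - 47*w + 42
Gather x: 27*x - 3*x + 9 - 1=24*x + 8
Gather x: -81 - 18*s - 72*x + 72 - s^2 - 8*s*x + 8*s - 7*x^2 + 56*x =-s^2 - 10*s - 7*x^2 + x*(-8*s - 16) - 9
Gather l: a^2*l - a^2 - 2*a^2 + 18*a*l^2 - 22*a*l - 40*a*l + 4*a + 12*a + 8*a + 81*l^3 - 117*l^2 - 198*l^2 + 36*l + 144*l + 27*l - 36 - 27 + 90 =-3*a^2 + 24*a + 81*l^3 + l^2*(18*a - 315) + l*(a^2 - 62*a + 207) + 27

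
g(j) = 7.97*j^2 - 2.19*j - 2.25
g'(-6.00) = -97.83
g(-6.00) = 297.81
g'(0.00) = -2.19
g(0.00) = -2.25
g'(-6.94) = -112.81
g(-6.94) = 396.81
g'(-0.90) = -16.54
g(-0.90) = 6.18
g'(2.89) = 43.88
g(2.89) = 57.99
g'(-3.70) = -61.17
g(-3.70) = 114.96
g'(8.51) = 133.46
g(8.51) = 556.30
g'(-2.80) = -46.82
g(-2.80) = 66.37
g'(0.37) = 3.71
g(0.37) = -1.97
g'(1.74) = 25.55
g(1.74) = 18.07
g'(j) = 15.94*j - 2.19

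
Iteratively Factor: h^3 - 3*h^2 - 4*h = (h + 1)*(h^2 - 4*h) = (h - 4)*(h + 1)*(h)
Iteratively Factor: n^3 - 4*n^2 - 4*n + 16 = (n - 2)*(n^2 - 2*n - 8) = (n - 4)*(n - 2)*(n + 2)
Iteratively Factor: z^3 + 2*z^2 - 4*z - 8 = (z + 2)*(z^2 - 4) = (z - 2)*(z + 2)*(z + 2)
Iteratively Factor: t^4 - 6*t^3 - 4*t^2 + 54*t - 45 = (t + 3)*(t^3 - 9*t^2 + 23*t - 15) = (t - 1)*(t + 3)*(t^2 - 8*t + 15) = (t - 3)*(t - 1)*(t + 3)*(t - 5)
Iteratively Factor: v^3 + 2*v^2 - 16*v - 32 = (v - 4)*(v^2 + 6*v + 8) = (v - 4)*(v + 2)*(v + 4)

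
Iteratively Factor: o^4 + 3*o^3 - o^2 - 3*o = (o)*(o^3 + 3*o^2 - o - 3) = o*(o - 1)*(o^2 + 4*o + 3) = o*(o - 1)*(o + 1)*(o + 3)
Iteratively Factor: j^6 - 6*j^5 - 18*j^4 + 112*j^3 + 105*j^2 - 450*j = (j - 5)*(j^5 - j^4 - 23*j^3 - 3*j^2 + 90*j) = (j - 5)*(j + 3)*(j^4 - 4*j^3 - 11*j^2 + 30*j) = (j - 5)^2*(j + 3)*(j^3 + j^2 - 6*j) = (j - 5)^2*(j + 3)^2*(j^2 - 2*j) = (j - 5)^2*(j - 2)*(j + 3)^2*(j)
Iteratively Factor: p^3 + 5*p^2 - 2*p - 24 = (p + 4)*(p^2 + p - 6) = (p + 3)*(p + 4)*(p - 2)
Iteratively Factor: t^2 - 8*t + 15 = (t - 3)*(t - 5)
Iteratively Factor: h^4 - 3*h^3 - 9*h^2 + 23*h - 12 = (h + 3)*(h^3 - 6*h^2 + 9*h - 4) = (h - 4)*(h + 3)*(h^2 - 2*h + 1) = (h - 4)*(h - 1)*(h + 3)*(h - 1)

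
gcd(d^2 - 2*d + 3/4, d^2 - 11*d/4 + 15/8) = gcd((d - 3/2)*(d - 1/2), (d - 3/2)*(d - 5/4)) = d - 3/2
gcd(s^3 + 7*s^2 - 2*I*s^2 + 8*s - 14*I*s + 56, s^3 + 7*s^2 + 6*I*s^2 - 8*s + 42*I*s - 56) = s^2 + s*(7 + 2*I) + 14*I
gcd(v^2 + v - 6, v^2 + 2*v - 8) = v - 2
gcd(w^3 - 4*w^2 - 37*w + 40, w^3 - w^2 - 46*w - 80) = w^2 - 3*w - 40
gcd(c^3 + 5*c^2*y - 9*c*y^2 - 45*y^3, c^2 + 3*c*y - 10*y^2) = c + 5*y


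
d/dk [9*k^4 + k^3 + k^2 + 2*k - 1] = 36*k^3 + 3*k^2 + 2*k + 2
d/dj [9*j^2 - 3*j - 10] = 18*j - 3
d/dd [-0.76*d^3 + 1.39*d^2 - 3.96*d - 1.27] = -2.28*d^2 + 2.78*d - 3.96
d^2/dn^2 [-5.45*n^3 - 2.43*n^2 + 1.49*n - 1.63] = -32.7*n - 4.86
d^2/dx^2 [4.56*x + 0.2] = 0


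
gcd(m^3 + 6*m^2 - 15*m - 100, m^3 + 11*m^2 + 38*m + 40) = m + 5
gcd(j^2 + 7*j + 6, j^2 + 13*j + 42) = j + 6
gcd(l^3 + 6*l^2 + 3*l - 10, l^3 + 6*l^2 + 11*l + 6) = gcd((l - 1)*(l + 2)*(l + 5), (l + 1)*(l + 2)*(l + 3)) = l + 2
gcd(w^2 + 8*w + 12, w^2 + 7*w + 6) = w + 6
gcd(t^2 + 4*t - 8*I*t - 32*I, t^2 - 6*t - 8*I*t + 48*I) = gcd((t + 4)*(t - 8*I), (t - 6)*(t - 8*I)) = t - 8*I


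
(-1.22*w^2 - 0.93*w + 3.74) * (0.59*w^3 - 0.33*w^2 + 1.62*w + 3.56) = -0.7198*w^5 - 0.1461*w^4 + 0.5371*w^3 - 7.084*w^2 + 2.748*w + 13.3144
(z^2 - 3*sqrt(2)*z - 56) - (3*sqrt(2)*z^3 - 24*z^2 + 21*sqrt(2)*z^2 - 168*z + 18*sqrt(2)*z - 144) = -3*sqrt(2)*z^3 - 21*sqrt(2)*z^2 + 25*z^2 - 21*sqrt(2)*z + 168*z + 88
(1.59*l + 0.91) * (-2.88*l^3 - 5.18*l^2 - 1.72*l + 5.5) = -4.5792*l^4 - 10.857*l^3 - 7.4486*l^2 + 7.1798*l + 5.005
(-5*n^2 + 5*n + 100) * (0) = 0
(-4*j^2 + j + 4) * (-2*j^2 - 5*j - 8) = 8*j^4 + 18*j^3 + 19*j^2 - 28*j - 32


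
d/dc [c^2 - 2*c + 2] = 2*c - 2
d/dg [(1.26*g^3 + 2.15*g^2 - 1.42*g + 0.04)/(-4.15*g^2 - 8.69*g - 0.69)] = (-5.229*g^4 - 21.8988*g^3 - 27.1847*g^2 - 2.635*g + 1.3274)/(17.2225*g^4 + 72.127*g^3 + 81.2431*g^2 + 11.9922*g + 0.4761)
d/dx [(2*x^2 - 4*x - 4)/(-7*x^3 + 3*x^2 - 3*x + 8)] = 2*(7*x^4 - 28*x^3 - 39*x^2 + 28*x - 22)/(49*x^6 - 42*x^5 + 51*x^4 - 130*x^3 + 57*x^2 - 48*x + 64)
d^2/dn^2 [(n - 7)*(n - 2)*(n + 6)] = 6*n - 6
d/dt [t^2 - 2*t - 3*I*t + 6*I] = 2*t - 2 - 3*I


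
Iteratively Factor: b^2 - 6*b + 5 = (b - 1)*(b - 5)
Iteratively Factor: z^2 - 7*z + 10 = (z - 5)*(z - 2)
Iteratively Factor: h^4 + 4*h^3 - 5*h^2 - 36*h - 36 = (h - 3)*(h^3 + 7*h^2 + 16*h + 12) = (h - 3)*(h + 3)*(h^2 + 4*h + 4) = (h - 3)*(h + 2)*(h + 3)*(h + 2)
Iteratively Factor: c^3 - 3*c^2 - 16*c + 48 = (c + 4)*(c^2 - 7*c + 12) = (c - 3)*(c + 4)*(c - 4)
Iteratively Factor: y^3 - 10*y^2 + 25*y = (y - 5)*(y^2 - 5*y) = y*(y - 5)*(y - 5)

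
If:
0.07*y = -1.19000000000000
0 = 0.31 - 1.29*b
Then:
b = 0.24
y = -17.00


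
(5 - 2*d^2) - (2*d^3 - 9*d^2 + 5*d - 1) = -2*d^3 + 7*d^2 - 5*d + 6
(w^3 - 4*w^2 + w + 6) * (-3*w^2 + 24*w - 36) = -3*w^5 + 36*w^4 - 135*w^3 + 150*w^2 + 108*w - 216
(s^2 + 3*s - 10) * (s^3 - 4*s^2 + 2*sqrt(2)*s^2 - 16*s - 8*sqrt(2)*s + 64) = s^5 - s^4 + 2*sqrt(2)*s^4 - 38*s^3 - 2*sqrt(2)*s^3 - 44*sqrt(2)*s^2 + 56*s^2 + 80*sqrt(2)*s + 352*s - 640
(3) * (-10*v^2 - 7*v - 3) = -30*v^2 - 21*v - 9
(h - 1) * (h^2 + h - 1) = h^3 - 2*h + 1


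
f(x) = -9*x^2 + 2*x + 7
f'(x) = 2 - 18*x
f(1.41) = -8.07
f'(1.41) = -23.38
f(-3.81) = -131.26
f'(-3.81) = 70.58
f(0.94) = 0.93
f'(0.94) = -14.92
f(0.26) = 6.91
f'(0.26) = -2.68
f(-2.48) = -53.31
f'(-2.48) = 46.64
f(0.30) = 6.79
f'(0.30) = -3.40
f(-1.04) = -4.81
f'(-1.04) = 20.72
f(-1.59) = -18.93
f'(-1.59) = 30.62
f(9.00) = -704.00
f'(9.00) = -160.00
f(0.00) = 7.00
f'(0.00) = 2.00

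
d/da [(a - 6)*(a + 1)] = 2*a - 5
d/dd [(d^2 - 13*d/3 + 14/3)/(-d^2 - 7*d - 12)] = 2*(-17*d^2 - 22*d + 127)/(3*(d^4 + 14*d^3 + 73*d^2 + 168*d + 144))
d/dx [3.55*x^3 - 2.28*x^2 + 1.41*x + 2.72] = 10.65*x^2 - 4.56*x + 1.41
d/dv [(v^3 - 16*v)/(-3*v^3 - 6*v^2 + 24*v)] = -2/(3*v^2 - 12*v + 12)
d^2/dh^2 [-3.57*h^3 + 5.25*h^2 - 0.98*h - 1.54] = 10.5 - 21.42*h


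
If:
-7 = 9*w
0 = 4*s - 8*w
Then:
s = -14/9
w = -7/9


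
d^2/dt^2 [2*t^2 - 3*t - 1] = 4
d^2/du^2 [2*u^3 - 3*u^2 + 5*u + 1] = 12*u - 6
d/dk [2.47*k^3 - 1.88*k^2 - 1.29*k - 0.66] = 7.41*k^2 - 3.76*k - 1.29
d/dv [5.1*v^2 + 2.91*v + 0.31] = 10.2*v + 2.91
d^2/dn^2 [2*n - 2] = 0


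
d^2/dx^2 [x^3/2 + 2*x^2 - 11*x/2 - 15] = 3*x + 4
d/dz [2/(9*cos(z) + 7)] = 18*sin(z)/(9*cos(z) + 7)^2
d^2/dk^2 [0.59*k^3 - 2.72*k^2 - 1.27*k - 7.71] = 3.54*k - 5.44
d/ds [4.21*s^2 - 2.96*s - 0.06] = 8.42*s - 2.96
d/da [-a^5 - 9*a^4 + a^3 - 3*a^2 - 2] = a*(-5*a^3 - 36*a^2 + 3*a - 6)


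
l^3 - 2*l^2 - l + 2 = (l - 2)*(l - 1)*(l + 1)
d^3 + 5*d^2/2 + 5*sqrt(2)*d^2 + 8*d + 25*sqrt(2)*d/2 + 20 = (d + 5/2)*(d + sqrt(2))*(d + 4*sqrt(2))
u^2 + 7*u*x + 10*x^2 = (u + 2*x)*(u + 5*x)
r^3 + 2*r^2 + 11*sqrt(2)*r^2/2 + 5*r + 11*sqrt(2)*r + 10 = (r + 2)*(r + sqrt(2)/2)*(r + 5*sqrt(2))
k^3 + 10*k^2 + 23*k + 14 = (k + 1)*(k + 2)*(k + 7)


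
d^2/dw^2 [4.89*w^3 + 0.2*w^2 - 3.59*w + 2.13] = 29.34*w + 0.4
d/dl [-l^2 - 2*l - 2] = -2*l - 2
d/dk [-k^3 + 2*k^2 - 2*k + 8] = -3*k^2 + 4*k - 2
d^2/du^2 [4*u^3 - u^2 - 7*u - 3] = 24*u - 2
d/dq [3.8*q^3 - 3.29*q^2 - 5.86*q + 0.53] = 11.4*q^2 - 6.58*q - 5.86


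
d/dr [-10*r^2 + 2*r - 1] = 2 - 20*r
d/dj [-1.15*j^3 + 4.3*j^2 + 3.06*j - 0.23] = -3.45*j^2 + 8.6*j + 3.06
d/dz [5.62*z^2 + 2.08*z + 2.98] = 11.24*z + 2.08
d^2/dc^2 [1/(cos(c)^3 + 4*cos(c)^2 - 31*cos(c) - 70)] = ((-121*cos(c) + 32*cos(2*c) + 9*cos(3*c))*(cos(c)^3 + 4*cos(c)^2 - 31*cos(c) - 70)/4 + 2*(3*cos(c)^2 + 8*cos(c) - 31)^2*sin(c)^2)/(cos(c)^3 + 4*cos(c)^2 - 31*cos(c) - 70)^3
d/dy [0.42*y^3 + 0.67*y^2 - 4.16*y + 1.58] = 1.26*y^2 + 1.34*y - 4.16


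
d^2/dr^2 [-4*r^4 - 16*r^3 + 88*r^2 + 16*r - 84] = -48*r^2 - 96*r + 176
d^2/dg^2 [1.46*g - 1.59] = 0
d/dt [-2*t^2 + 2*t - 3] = 2 - 4*t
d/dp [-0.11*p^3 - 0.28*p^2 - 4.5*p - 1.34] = -0.33*p^2 - 0.56*p - 4.5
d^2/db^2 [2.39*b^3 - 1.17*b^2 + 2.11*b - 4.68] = 14.34*b - 2.34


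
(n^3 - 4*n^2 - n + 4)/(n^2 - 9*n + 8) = (n^2 - 3*n - 4)/(n - 8)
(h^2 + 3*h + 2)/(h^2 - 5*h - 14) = (h + 1)/(h - 7)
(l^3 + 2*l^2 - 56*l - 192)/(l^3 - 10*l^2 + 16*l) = (l^2 + 10*l + 24)/(l*(l - 2))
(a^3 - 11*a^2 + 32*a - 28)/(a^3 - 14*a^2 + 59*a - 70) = (a - 2)/(a - 5)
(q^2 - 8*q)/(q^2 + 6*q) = (q - 8)/(q + 6)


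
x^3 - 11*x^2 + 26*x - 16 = (x - 8)*(x - 2)*(x - 1)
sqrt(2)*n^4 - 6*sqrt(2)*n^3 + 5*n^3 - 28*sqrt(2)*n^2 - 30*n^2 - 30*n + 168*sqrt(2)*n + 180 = (n - 6)*(n - 3*sqrt(2))*(n + 5*sqrt(2))*(sqrt(2)*n + 1)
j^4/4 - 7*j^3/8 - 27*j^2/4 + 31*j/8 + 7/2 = (j/4 + 1)*(j - 7)*(j - 1)*(j + 1/2)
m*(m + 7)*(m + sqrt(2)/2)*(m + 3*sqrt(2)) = m^4 + 7*sqrt(2)*m^3/2 + 7*m^3 + 3*m^2 + 49*sqrt(2)*m^2/2 + 21*m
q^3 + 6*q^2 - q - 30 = (q - 2)*(q + 3)*(q + 5)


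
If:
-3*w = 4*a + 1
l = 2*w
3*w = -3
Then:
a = 1/2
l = -2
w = -1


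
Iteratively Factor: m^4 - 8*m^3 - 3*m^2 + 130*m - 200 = (m - 5)*(m^3 - 3*m^2 - 18*m + 40) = (m - 5)^2*(m^2 + 2*m - 8) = (m - 5)^2*(m - 2)*(m + 4)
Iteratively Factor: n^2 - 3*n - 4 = (n + 1)*(n - 4)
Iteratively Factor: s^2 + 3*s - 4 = (s + 4)*(s - 1)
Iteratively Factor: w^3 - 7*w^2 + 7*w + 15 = (w - 5)*(w^2 - 2*w - 3) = (w - 5)*(w + 1)*(w - 3)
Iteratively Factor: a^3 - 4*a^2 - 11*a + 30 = (a - 2)*(a^2 - 2*a - 15) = (a - 2)*(a + 3)*(a - 5)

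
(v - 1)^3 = v^3 - 3*v^2 + 3*v - 1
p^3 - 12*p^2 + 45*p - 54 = (p - 6)*(p - 3)^2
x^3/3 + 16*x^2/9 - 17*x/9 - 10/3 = (x/3 + 1/3)*(x - 5/3)*(x + 6)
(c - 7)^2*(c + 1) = c^3 - 13*c^2 + 35*c + 49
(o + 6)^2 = o^2 + 12*o + 36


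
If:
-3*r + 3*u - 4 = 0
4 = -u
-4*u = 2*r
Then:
No Solution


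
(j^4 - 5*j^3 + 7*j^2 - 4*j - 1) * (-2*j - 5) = -2*j^5 + 5*j^4 + 11*j^3 - 27*j^2 + 22*j + 5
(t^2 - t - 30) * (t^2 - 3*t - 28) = t^4 - 4*t^3 - 55*t^2 + 118*t + 840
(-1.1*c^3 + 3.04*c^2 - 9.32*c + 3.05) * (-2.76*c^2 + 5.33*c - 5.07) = 3.036*c^5 - 14.2534*c^4 + 47.5034*c^3 - 73.5064*c^2 + 63.5089*c - 15.4635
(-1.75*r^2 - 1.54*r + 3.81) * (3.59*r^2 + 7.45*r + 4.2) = -6.2825*r^4 - 18.5661*r^3 - 5.1451*r^2 + 21.9165*r + 16.002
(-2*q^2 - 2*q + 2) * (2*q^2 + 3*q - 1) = -4*q^4 - 10*q^3 + 8*q - 2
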